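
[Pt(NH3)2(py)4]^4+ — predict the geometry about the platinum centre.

octahedral

Ligand charges: ammonia is neutral; pyridine is neutral. With an overall charge of +4 the platinum centre must be in the +4 oxidation state.
Group 10 minus oxidation state 4 gives a d⁶ configuration.
Coordination number: 6.
Six donors around a single metal centre give an octahedral coordination sphere.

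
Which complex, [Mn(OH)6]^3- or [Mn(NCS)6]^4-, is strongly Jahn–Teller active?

[Mn(OH)6]^3-: Each hydroxide is −1; balancing the −3 overall charge requires Mn(III). Group 7 minus oxidation state 3 gives a d⁴ configuration. Hydroxide is a weak-field ligand for a first-row metal, so the complex is high-spin. The t₂g³e_g¹ (high-spin) configuration has an unevenly filled e_g set; the Jahn–Teller theorem predicts a tetragonal distortion (typically axial elongation) to lift the degeneracy.
[Mn(NCS)6]^4-: Summing ligand charges against the −4 overall charge gives an oxidation state of +2 for manganese. Manganese is a group-7 element; Mn(II) is therefore d⁵. Isothiocyanate is a weak-field ligand for a first-row metal, so the complex is high-spin. The d⁵ configuration leaves the e_g set evenly filled (or empty) — no strong Jahn–Teller driving force.

[Mn(OH)6]^3-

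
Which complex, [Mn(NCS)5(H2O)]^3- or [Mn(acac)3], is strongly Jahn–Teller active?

[Mn(acac)3]

[Mn(NCS)5(H2O)]^3-: Summing ligand charges against the −3 overall charge gives an oxidation state of +2 for manganese. Group 7 minus oxidation state 2 gives a d⁵ configuration. Isothiocyanate is a weak-field ligand for a first-row metal, so the complex is high-spin. The d⁵ configuration leaves the e_g set evenly filled (or empty) — no strong Jahn–Teller driving force.
[Mn(acac)3]: Ligand charges: each acetylacetonate is −1. With an overall charge of 0 the manganese centre must be in the +3 oxidation state. Group 7 minus oxidation state 3 gives a d⁴ configuration. Acetylacetonate is a weak-field ligand for a first-row metal, so the complex is high-spin. The t₂g³e_g¹ (high-spin) configuration has an unevenly filled e_g set; the Jahn–Teller theorem predicts a tetragonal distortion (typically axial elongation) to lift the degeneracy.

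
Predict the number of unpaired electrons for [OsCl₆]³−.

1

Each chloride is −1; balancing the −3 overall charge requires Os(III).
Osmium is a group-8 element; Os(III) is therefore d⁵.
The spin state decides the count: a 5d ion has a large Δₒ and is invariably low-spin.
An octahedral low-spin d⁵ ion is t₂g⁵e_g⁰, giving 1 unpaired electron.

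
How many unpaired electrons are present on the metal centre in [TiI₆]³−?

Each iodide is −1; balancing the −3 overall charge requires Ti(III).
Titanium is a group-4 element; Ti(III) is therefore d¹.
In an octahedral field the d¹ configuration is t₂g¹e_g⁰ (only one arrangement possible), giving 1 unpaired electron.

1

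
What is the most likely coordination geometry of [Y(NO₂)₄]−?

Each nitro (N-bound nitrite) is −1; balancing the −1 overall charge requires Y(III).
Y sits in group 3, so the d-electron count is 3 − 3 = 0.
With 4 monodentate ligands the coordination number is 4.
A d⁰ ion has no crystal-field stabilisation preference between square planar and tetrahedral, so four ligands adopt the sterically favoured tetrahedral geometry.

tetrahedral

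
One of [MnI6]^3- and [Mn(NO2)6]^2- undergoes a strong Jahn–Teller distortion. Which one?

[MnI6]^3-: Summing ligand charges against the −3 overall charge gives an oxidation state of +3 for manganese. Group 7 minus oxidation state 3 gives a d⁴ configuration. Iodide is a weak-field ligand for a first-row metal, so the complex is high-spin. The t₂g³e_g¹ (high-spin) configuration has an unevenly filled e_g set; the Jahn–Teller theorem predicts a tetragonal distortion (typically axial elongation) to lift the degeneracy.
[Mn(NO2)6]^2-: Each nitro (N-bound nitrite) is −1; balancing the −2 overall charge requires Mn(IV). Mn sits in group 7, so the d-electron count is 7 − 4 = 3. The d³ configuration leaves the e_g set evenly filled (or empty) — no strong Jahn–Teller driving force.

[MnI6]^3-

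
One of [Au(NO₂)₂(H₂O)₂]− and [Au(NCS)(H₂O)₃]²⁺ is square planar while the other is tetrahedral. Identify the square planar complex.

[Au(NCS)(H₂O)₃]²⁺

For [Au(NO₂)₂(H₂O)₂]−: Summing ligand charges against the −1 overall charge gives an oxidation state of +1 for gold. Group 11 minus oxidation state 1 gives a d¹⁰ configuration. A d¹⁰ ion has no crystal-field stabilisation preference between square planar and tetrahedral, so four ligands adopt the sterically favoured tetrahedral geometry. → tetrahedral.
For [Au(NCS)(H₂O)₃]²⁺: Summing ligand charges against the +2 overall charge gives an oxidation state of +3 for gold. Au sits in group 11, so the d-electron count is 11 − 3 = 8. A 5d d⁸ ion has a large crystal-field splitting; square planar leaves the high-energy d_{x²−y²} orbital empty and maximises CFSE. → square planar.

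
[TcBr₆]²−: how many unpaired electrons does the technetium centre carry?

Summing ligand charges against the −2 overall charge gives an oxidation state of +4 for technetium.
Technetium is a group-7 element; Tc(IV) is therefore d³.
In an octahedral field the d³ configuration is t₂g³e_g⁰ (only one arrangement possible), giving 3 unpaired electrons.

3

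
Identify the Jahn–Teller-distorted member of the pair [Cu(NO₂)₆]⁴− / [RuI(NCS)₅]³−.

[Cu(NO₂)₆]⁴−

[Cu(NO₂)₆]⁴−: Each nitro (N-bound nitrite) is −1; balancing the −4 overall charge requires Cu(II). Cu sits in group 11, so the d-electron count is 11 − 2 = 9. The t₂g⁶e_g³ configuration has an unevenly filled e_g set; the Jahn–Teller theorem predicts a tetragonal distortion (typically axial elongation) to lift the degeneracy.
[RuI(NCS)₅]³−: Summing ligand charges against the −3 overall charge gives an oxidation state of +3 for ruthenium. Ruthenium is a group-8 element; Ru(III) is therefore d⁵. A 4d ion has a large Δₒ and is invariably low-spin. The d⁵ configuration leaves the e_g set evenly filled (or empty) — no strong Jahn–Teller driving force.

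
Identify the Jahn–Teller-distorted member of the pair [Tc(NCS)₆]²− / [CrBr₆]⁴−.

[Tc(NCS)₆]²−: Ligand charges: each isothiocyanate is −1. With an overall charge of −2 the technetium centre must be in the +4 oxidation state. Tc sits in group 7, so the d-electron count is 7 − 4 = 3. The d³ configuration leaves the e_g set evenly filled (or empty) — no strong Jahn–Teller driving force.
[CrBr₆]⁴−: Summing ligand charges against the −4 overall charge gives an oxidation state of +2 for chromium. Group 6 minus oxidation state 2 gives a d⁴ configuration. Bromide is a weak-field ligand for a first-row metal, so the complex is high-spin. The t₂g³e_g¹ (high-spin) configuration has an unevenly filled e_g set; the Jahn–Teller theorem predicts a tetragonal distortion (typically axial elongation) to lift the degeneracy.

[CrBr₆]⁴−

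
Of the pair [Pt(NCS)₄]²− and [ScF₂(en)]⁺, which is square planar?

[Pt(NCS)₄]²−

For [Pt(NCS)₄]²−: Summing ligand charges against the −2 overall charge gives an oxidation state of +2 for platinum. Group 10 minus oxidation state 2 gives a d⁸ configuration. A 5d d⁸ ion has a large crystal-field splitting; square planar leaves the high-energy d_{x²−y²} orbital empty and maximises CFSE. → square planar.
For [ScF₂(en)]⁺: Each fluoride is −1; ethylenediamine is neutral; balancing the +1 overall charge requires Sc(III). Group 3 minus oxidation state 3 gives a d⁰ configuration. A d⁰ ion has no crystal-field stabilisation preference between square planar and tetrahedral, so four ligands adopt the sterically favoured tetrahedral geometry. → tetrahedral.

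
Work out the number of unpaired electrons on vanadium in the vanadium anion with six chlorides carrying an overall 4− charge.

3

Each chloride is −1; balancing the −4 overall charge requires V(II).
Group 5 minus oxidation state 2 gives a d³ configuration.
In an octahedral field the d³ configuration is t₂g³e_g⁰ (only one arrangement possible), giving 3 unpaired electrons.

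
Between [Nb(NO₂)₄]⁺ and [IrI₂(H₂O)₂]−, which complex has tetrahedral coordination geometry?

[Nb(NO₂)₄]⁺

For [Nb(NO₂)₄]⁺: Summing ligand charges against the +1 overall charge gives an oxidation state of +5 for niobium. Group 5 minus oxidation state 5 gives a d⁰ configuration. A d⁰ ion has no crystal-field stabilisation preference between square planar and tetrahedral, so four ligands adopt the sterically favoured tetrahedral geometry. → tetrahedral.
For [IrI₂(H₂O)₂]−: Ligand charges: each iodide is −1; water is neutral. With an overall charge of −1 the iridium centre must be in the +1 oxidation state. Group 9 minus oxidation state 1 gives a d⁸ configuration. A 5d d⁸ ion has a large crystal-field splitting; square planar leaves the high-energy d_{x²−y²} orbital empty and maximises CFSE. → square planar.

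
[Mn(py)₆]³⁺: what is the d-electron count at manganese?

Summing ligand charges against the +3 overall charge gives an oxidation state of +3 for manganese.
Group 7 minus oxidation state 3 gives a d⁴ configuration.

d4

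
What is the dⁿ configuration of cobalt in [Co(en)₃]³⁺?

d6

Summing ligand charges against the +3 overall charge gives an oxidation state of +3 for cobalt.
Group 9 minus oxidation state 3 gives a d⁶ configuration.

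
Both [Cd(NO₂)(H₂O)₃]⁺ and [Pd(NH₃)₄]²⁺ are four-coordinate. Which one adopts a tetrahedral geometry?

For [Cd(NO₂)(H₂O)₃]⁺: Each nitro (N-bound nitrite) is −1; water is neutral; balancing the +1 overall charge requires Cd(II). Group 12 minus oxidation state 2 gives a d¹⁰ configuration. A d¹⁰ ion has no crystal-field stabilisation preference between square planar and tetrahedral, so four ligands adopt the sterically favoured tetrahedral geometry. → tetrahedral.
For [Pd(NH₃)₄]²⁺: Ammonia is neutral; balancing the +2 overall charge requires Pd(II). Pd sits in group 10, so the d-electron count is 10 − 2 = 8. A 4d d⁸ ion has a large crystal-field splitting; square planar leaves the high-energy d_{x²−y²} orbital empty and maximises CFSE. → square planar.

[Cd(NO₂)(H₂O)₃]⁺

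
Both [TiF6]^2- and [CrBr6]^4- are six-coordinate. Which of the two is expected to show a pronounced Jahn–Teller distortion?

[CrBr6]^4-

[TiF6]^2-: Summing ligand charges against the −2 overall charge gives an oxidation state of +4 for titanium. Titanium is a group-4 element; Ti(IV) is therefore d⁰. The d⁰ configuration leaves the e_g set evenly filled (or empty) — no strong Jahn–Teller driving force.
[CrBr6]^4-: Summing ligand charges against the −4 overall charge gives an oxidation state of +2 for chromium. Group 6 minus oxidation state 2 gives a d⁴ configuration. Bromide is a weak-field ligand for a first-row metal, so the complex is high-spin. The t₂g³e_g¹ (high-spin) configuration has an unevenly filled e_g set; the Jahn–Teller theorem predicts a tetragonal distortion (typically axial elongation) to lift the degeneracy.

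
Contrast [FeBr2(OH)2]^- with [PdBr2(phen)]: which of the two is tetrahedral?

For [FeBr2(OH)2]^-: Ligand charges: each bromide is −1; each hydroxide is −1. With an overall charge of −1 the iron centre must be in the +3 oxidation state. Fe sits in group 8, so the d-electron count is 8 − 3 = 5. A high-spin d⁵ ion has zero CFSE in either geometry, so four ligands adopt the sterically favoured tetrahedral geometry. → tetrahedral.
For [PdBr2(phen)]: Summing ligand charges against the 0 overall charge gives an oxidation state of +2 for palladium. Palladium is a group-10 element; Pd(II) is therefore d⁸. A 4d d⁸ ion has a large crystal-field splitting; square planar leaves the high-energy d_{x²−y²} orbital empty and maximises CFSE. → square planar.

[FeBr2(OH)2]^-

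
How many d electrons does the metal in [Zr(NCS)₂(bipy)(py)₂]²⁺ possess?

Ligand charges: each isothiocyanate is −1; 2,2′-bipyridine is neutral; pyridine is neutral. With an overall charge of +2 the zirconium centre must be in the +4 oxidation state.
Zirconium is a group-4 element; Zr(IV) is therefore d⁰.

d0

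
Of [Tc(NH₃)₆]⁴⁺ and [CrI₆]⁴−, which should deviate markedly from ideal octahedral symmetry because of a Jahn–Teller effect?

[CrI₆]⁴−

[Tc(NH₃)₆]⁴⁺: Summing ligand charges against the +4 overall charge gives an oxidation state of +4 for technetium. Technetium is a group-7 element; Tc(IV) is therefore d³. The d³ configuration leaves the e_g set evenly filled (or empty) — no strong Jahn–Teller driving force.
[CrI₆]⁴−: Ligand charges: each iodide is −1. With an overall charge of −4 the chromium centre must be in the +2 oxidation state. Group 6 minus oxidation state 2 gives a d⁴ configuration. Iodide is a weak-field ligand for a first-row metal, so the complex is high-spin. The t₂g³e_g¹ (high-spin) configuration has an unevenly filled e_g set; the Jahn–Teller theorem predicts a tetragonal distortion (typically axial elongation) to lift the degeneracy.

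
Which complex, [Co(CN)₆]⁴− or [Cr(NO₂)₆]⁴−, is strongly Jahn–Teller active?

[Co(CN)₆]⁴−: Ligand charges: each cyanide is −1. With an overall charge of −4 the cobalt centre must be in the +2 oxidation state. Cobalt is a group-9 element; Co(II) is therefore d⁷. Cyanide is a strong-field ligand (high in the spectrochemical series) for a first-row metal, so the complex is low-spin. The t₂g⁶e_g¹ (low-spin) configuration has an unevenly filled e_g set; the Jahn–Teller theorem predicts a tetragonal distortion (typically axial elongation) to lift the degeneracy.
[Cr(NO₂)₆]⁴−: Ligand charges: each nitro (N-bound nitrite) is −1. With an overall charge of −4 the chromium centre must be in the +2 oxidation state. Group 6 minus oxidation state 2 gives a d⁴ configuration. Nitro (N-bound nitrite) is a strong-field ligand (high in the spectrochemical series) for a first-row metal, so the complex is low-spin. The d⁴ configuration leaves the e_g set evenly filled (or empty) — no strong Jahn–Teller driving force.

[Co(CN)₆]⁴−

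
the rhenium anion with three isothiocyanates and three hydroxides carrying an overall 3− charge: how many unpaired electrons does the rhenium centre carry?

2

Each isothiocyanate is −1; each hydroxide is −1; balancing the −3 overall charge requires Re(III).
Rhenium is a group-7 element; Re(III) is therefore d⁴.
The spin state decides the count: a 5d ion has a large Δₒ and is invariably low-spin.
An octahedral low-spin d⁴ ion is t₂g⁴e_g⁰, giving 2 unpaired electrons.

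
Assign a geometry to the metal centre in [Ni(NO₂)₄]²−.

square planar

Summing ligand charges against the −2 overall charge gives an oxidation state of +2 for nickel.
Group 10 minus oxidation state 2 gives a d⁸ configuration.
With 4 monodentate ligands the coordination number is 4.
Nitro (N-bound nitrite) is a strong-field ligand (high in the spectrochemical series).
A 3d d⁸ ion with strong-field ligands gains enough CFSE to favour square planar over tetrahedral.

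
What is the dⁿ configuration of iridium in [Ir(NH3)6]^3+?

Summing ligand charges against the +3 overall charge gives an oxidation state of +3 for iridium.
Ir sits in group 9, so the d-electron count is 9 − 3 = 6.

d6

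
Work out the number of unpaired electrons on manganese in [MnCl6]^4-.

5

Ligand charges: each chloride is −1. With an overall charge of −4 the manganese centre must be in the +2 oxidation state.
Manganese is a group-7 element; Mn(II) is therefore d⁵.
The spin state decides the count: Chloride is a weak-field ligand for a first-row metal, so the complex is high-spin.
An octahedral high-spin d⁵ ion is t₂g³e_g², giving 5 unpaired electrons.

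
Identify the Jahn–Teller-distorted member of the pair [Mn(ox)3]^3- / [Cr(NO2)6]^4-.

[Mn(ox)3]^3-: Summing ligand charges against the −3 overall charge gives an oxidation state of +3 for manganese. Group 7 minus oxidation state 3 gives a d⁴ configuration. Oxalate is a weak-field ligand for a first-row metal, so the complex is high-spin. The t₂g³e_g¹ (high-spin) configuration has an unevenly filled e_g set; the Jahn–Teller theorem predicts a tetragonal distortion (typically axial elongation) to lift the degeneracy.
[Cr(NO2)6]^4-: Ligand charges: each nitro (N-bound nitrite) is −1. With an overall charge of −4 the chromium centre must be in the +2 oxidation state. Chromium is a group-6 element; Cr(II) is therefore d⁴. Nitro (N-bound nitrite) is a strong-field ligand (high in the spectrochemical series) for a first-row metal, so the complex is low-spin. The d⁴ configuration leaves the e_g set evenly filled (or empty) — no strong Jahn–Teller driving force.

[Mn(ox)3]^3-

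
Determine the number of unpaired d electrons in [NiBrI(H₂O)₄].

Summing ligand charges against the 0 overall charge gives an oxidation state of +2 for nickel.
Nickel is a group-10 element; Ni(II) is therefore d⁸.
In an octahedral field the d⁸ configuration is t₂g⁶e_g² (only one arrangement possible), giving 2 unpaired electrons.

2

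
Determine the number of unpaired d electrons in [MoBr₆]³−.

Each bromide is −1; balancing the −3 overall charge requires Mo(III).
Mo sits in group 6, so the d-electron count is 6 − 3 = 3.
In an octahedral field the d³ configuration is t₂g³e_g⁰ (only one arrangement possible), giving 3 unpaired electrons.

3 unpaired electrons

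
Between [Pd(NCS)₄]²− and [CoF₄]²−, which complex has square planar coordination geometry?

[Pd(NCS)₄]²−

For [Pd(NCS)₄]²−: Summing ligand charges against the −2 overall charge gives an oxidation state of +2 for palladium. Palladium is a group-10 element; Pd(II) is therefore d⁸. A 4d d⁸ ion has a large crystal-field splitting; square planar leaves the high-energy d_{x²−y²} orbital empty and maximises CFSE. → square planar.
For [CoF₄]²−: Each fluoride is −1; balancing the −2 overall charge requires Co(II). Co sits in group 9, so the d-electron count is 9 − 2 = 7. For a high-spin 3d d⁷ ion with weak-field ligands the small Δₜ gives little square-planar CFSE advantage, so four ligands adopt the sterically favoured tetrahedral geometry. → tetrahedral.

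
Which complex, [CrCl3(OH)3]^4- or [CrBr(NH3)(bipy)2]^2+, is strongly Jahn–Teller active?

[CrCl3(OH)3]^4-: Ligand charges: each chloride is −1; each hydroxide is −1. With an overall charge of −4 the chromium centre must be in the +2 oxidation state. Chromium is a group-6 element; Cr(II) is therefore d⁴. Chloride and hydroxide are weak-field ligands for a first-row metal, so the complex is high-spin. The t₂g³e_g¹ (high-spin) configuration has an unevenly filled e_g set; the Jahn–Teller theorem predicts a tetragonal distortion (typically axial elongation) to lift the degeneracy.
[CrBr(NH3)(bipy)2]^2+: Ligand charges: each bromide is −1; ammonia is neutral; 2,2′-bipyridine is neutral. With an overall charge of +2 the chromium centre must be in the +3 oxidation state. Cr sits in group 6, so the d-electron count is 6 − 3 = 3. The d³ configuration leaves the e_g set evenly filled (or empty) — no strong Jahn–Teller driving force.

[CrCl3(OH)3]^4-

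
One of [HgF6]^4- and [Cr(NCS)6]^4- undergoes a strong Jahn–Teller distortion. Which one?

[HgF6]^4-: Each fluoride is −1; balancing the −4 overall charge requires Hg(II). Hg sits in group 12, so the d-electron count is 12 − 2 = 10. The d¹⁰ configuration leaves the e_g set evenly filled (or empty) — no strong Jahn–Teller driving force.
[Cr(NCS)6]^4-: Summing ligand charges against the −4 overall charge gives an oxidation state of +2 for chromium. Group 6 minus oxidation state 2 gives a d⁴ configuration. Isothiocyanate is a weak-field ligand for a first-row metal, so the complex is high-spin. The t₂g³e_g¹ (high-spin) configuration has an unevenly filled e_g set; the Jahn–Teller theorem predicts a tetragonal distortion (typically axial elongation) to lift the degeneracy.

[Cr(NCS)6]^4-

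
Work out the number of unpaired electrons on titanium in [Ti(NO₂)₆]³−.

Summing ligand charges against the −3 overall charge gives an oxidation state of +3 for titanium.
Titanium is a group-4 element; Ti(III) is therefore d¹.
In an octahedral field the d¹ configuration is t₂g¹e_g⁰ (only one arrangement possible), giving 1 unpaired electron.

1 unpaired electron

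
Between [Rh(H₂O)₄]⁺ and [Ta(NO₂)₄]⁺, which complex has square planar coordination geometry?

For [Rh(H₂O)₄]⁺: Water is neutral; balancing the +1 overall charge requires Rh(I). Rh sits in group 9, so the d-electron count is 9 − 1 = 8. A 4d d⁸ ion has a large crystal-field splitting; square planar leaves the high-energy d_{x²−y²} orbital empty and maximises CFSE. → square planar.
For [Ta(NO₂)₄]⁺: Each nitro (N-bound nitrite) is −1; balancing the +1 overall charge requires Ta(V). Tantalum is a group-5 element; Ta(V) is therefore d⁰. A d⁰ ion has no crystal-field stabilisation preference between square planar and tetrahedral, so four ligands adopt the sterically favoured tetrahedral geometry. → tetrahedral.

[Rh(H₂O)₄]⁺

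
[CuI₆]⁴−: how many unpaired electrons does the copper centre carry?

1 unpaired electron

Each iodide is −1; balancing the −4 overall charge requires Cu(II).
Copper is a group-11 element; Cu(II) is therefore d⁹.
In an octahedral field the d⁹ configuration is t₂g⁶e_g³ (only one arrangement possible), giving 1 unpaired electron.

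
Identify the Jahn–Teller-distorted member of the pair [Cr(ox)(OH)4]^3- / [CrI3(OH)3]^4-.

[Cr(ox)(OH)4]^3-: Summing ligand charges against the −3 overall charge gives an oxidation state of +3 for chromium. Group 6 minus oxidation state 3 gives a d³ configuration. The d³ configuration leaves the e_g set evenly filled (or empty) — no strong Jahn–Teller driving force.
[CrI3(OH)3]^4-: Ligand charges: each iodide is −1; each hydroxide is −1. With an overall charge of −4 the chromium centre must be in the +2 oxidation state. Cr sits in group 6, so the d-electron count is 6 − 2 = 4. Hydroxide and iodide are weak-field ligands for a first-row metal, so the complex is high-spin. The t₂g³e_g¹ (high-spin) configuration has an unevenly filled e_g set; the Jahn–Teller theorem predicts a tetragonal distortion (typically axial elongation) to lift the degeneracy.

[CrI3(OH)3]^4-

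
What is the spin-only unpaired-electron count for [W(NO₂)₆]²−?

Ligand charges: each nitro (N-bound nitrite) is −1. With an overall charge of −2 the tungsten centre must be in the +4 oxidation state.
Group 6 minus oxidation state 4 gives a d² configuration.
In an octahedral field the d² configuration is t₂g²e_g⁰ (only one arrangement possible), giving 2 unpaired electrons.

2 unpaired electrons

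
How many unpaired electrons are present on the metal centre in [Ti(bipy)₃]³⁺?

1

Summing ligand charges against the +3 overall charge gives an oxidation state of +3 for titanium.
Titanium is a group-4 element; Ti(III) is therefore d¹.
Counting donor atoms: 3×2,2′-bipyridine (bidentate) → 6 donors. Coordination number = 6.
In an octahedral field the d¹ configuration is t₂g¹e_g⁰ (only one arrangement possible), giving 1 unpaired electron.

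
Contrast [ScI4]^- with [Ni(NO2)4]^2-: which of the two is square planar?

For [ScI4]^-: Ligand charges: each iodide is −1. With an overall charge of −1 the scandium centre must be in the +3 oxidation state. Group 3 minus oxidation state 3 gives a d⁰ configuration. A d⁰ ion has no crystal-field stabilisation preference between square planar and tetrahedral, so four ligands adopt the sterically favoured tetrahedral geometry. → tetrahedral.
For [Ni(NO2)4]^2-: Each nitro (N-bound nitrite) is −1; balancing the −2 overall charge requires Ni(II). Group 10 minus oxidation state 2 gives a d⁸ configuration. Nitro (N-bound nitrite) is a strong-field ligand (high in the spectrochemical series). A 3d d⁸ ion with strong-field ligands gains enough CFSE to favour square planar over tetrahedral. → square planar.

[Ni(NO2)4]^2-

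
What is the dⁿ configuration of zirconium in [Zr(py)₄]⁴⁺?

d⁰

Pyridine is neutral; balancing the +4 overall charge requires Zr(IV).
Zr sits in group 4, so the d-electron count is 4 − 4 = 0.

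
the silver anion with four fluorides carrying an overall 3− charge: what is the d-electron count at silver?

Summing ligand charges against the −3 overall charge gives an oxidation state of +1 for silver.
Group 11 minus oxidation state 1 gives a d¹⁰ configuration.

d10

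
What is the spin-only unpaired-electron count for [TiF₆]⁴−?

Summing ligand charges against the −4 overall charge gives an oxidation state of +2 for titanium.
Ti sits in group 4, so the d-electron count is 4 − 2 = 2.
In an octahedral field the d² configuration is t₂g²e_g⁰ (only one arrangement possible), giving 2 unpaired electrons.

2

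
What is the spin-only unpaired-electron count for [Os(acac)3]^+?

2

Each acetylacetonate is −1; balancing the +1 overall charge requires Os(IV).
Os sits in group 8, so the d-electron count is 8 − 4 = 4.
Counting donor atoms: 3×acetylacetonate (bidentate) → 6 donors. Coordination number = 6.
The spin state decides the count: a 5d ion has a large Δₒ and is invariably low-spin.
An octahedral low-spin d⁴ ion is t₂g⁴e_g⁰, giving 2 unpaired electrons.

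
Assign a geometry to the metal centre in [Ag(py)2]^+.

linear

Ligand charges: pyridine is neutral. With an overall charge of +1 the silver centre must be in the +1 oxidation state.
Ag sits in group 11, so the d-electron count is 11 − 1 = 10.
Coordination number: 2.
A d¹⁰ ion with only two ligands adopts a linear arrangement (sp hybridisation; no CFSE preference).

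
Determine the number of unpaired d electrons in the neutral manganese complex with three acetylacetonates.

4

Each acetylacetonate is −1; balancing the 0 overall charge requires Mn(III).
Manganese is a group-7 element; Mn(III) is therefore d⁴.
Counting donor atoms: 3×acetylacetonate (bidentate) → 6 donors. Coordination number = 6.
The spin state decides the count: Acetylacetonate is a weak-field ligand for a first-row metal, so the complex is high-spin.
An octahedral high-spin d⁴ ion is t₂g³e_g¹, giving 4 unpaired electrons.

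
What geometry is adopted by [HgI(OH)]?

Ligand charges: each iodide is −1; each hydroxide is −1. With an overall charge of 0 the mercury centre must be in the +2 oxidation state.
Group 12 minus oxidation state 2 gives a d¹⁰ configuration.
Coordination number: 2.
A d¹⁰ ion with only two ligands adopts a linear arrangement (sp hybridisation; no CFSE preference).

linear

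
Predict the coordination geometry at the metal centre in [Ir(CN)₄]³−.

Summing ligand charges against the −3 overall charge gives an oxidation state of +1 for iridium.
Group 9 minus oxidation state 1 gives a d⁸ configuration.
With 4 monodentate ligands the coordination number is 4.
A 5d d⁸ ion has a large crystal-field splitting; square planar leaves the high-energy d_{x²−y²} orbital empty and maximises CFSE.

square planar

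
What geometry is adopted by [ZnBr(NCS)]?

Ligand charges: each bromide is −1; each isothiocyanate is −1. With an overall charge of 0 the zinc centre must be in the +2 oxidation state.
Zn sits in group 12, so the d-electron count is 12 − 2 = 10.
With 2 monodentate ligands the coordination number is 2.
A d¹⁰ ion with only two ligands adopts a linear arrangement (sp hybridisation; no CFSE preference).

linear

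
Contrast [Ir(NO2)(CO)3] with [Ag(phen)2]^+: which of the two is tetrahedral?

[Ag(phen)2]^+

For [Ir(NO2)(CO)3]: Ligand charges: each nitro (N-bound nitrite) is −1; carbonyl is neutral. With an overall charge of 0 the iridium centre must be in the +1 oxidation state. Iridium is a group-9 element; Ir(I) is therefore d⁸. A 5d d⁸ ion has a large crystal-field splitting; square planar leaves the high-energy d_{x²−y²} orbital empty and maximises CFSE. → square planar.
For [Ag(phen)2]^+: Ligand charges: 1,10-phenanthroline is neutral. With an overall charge of +1 the silver centre must be in the +1 oxidation state. Ag sits in group 11, so the d-electron count is 11 − 1 = 10. A d¹⁰ ion has no crystal-field stabilisation preference between square planar and tetrahedral, so four ligands adopt the sterically favoured tetrahedral geometry. → tetrahedral.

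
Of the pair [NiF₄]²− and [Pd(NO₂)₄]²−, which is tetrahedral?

For [NiF₄]²−: Each fluoride is −1; balancing the −2 overall charge requires Ni(II). Ni sits in group 10, so the d-electron count is 10 − 2 = 8. Fluoride is a weak-field ligand. With weak-field ligands the CFSE gain from square planar is small, so a 3d d⁸ ion takes the sterically preferred tetrahedral geometry. → tetrahedral.
For [Pd(NO₂)₄]²−: Ligand charges: each nitro (N-bound nitrite) is −1. With an overall charge of −2 the palladium centre must be in the +2 oxidation state. Palladium is a group-10 element; Pd(II) is therefore d⁸. A 4d d⁸ ion has a large crystal-field splitting; square planar leaves the high-energy d_{x²−y²} orbital empty and maximises CFSE. → square planar.

[NiF₄]²−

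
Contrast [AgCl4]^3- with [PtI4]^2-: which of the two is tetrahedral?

[AgCl4]^3-

For [AgCl4]^3-: Summing ligand charges against the −3 overall charge gives an oxidation state of +1 for silver. Group 11 minus oxidation state 1 gives a d¹⁰ configuration. A d¹⁰ ion has no crystal-field stabilisation preference between square planar and tetrahedral, so four ligands adopt the sterically favoured tetrahedral geometry. → tetrahedral.
For [PtI4]^2-: Summing ligand charges against the −2 overall charge gives an oxidation state of +2 for platinum. Pt sits in group 10, so the d-electron count is 10 − 2 = 8. A 5d d⁸ ion has a large crystal-field splitting; square planar leaves the high-energy d_{x²−y²} orbital empty and maximises CFSE. → square planar.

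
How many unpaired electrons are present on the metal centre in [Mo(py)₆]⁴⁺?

Summing ligand charges against the +4 overall charge gives an oxidation state of +4 for molybdenum.
Group 6 minus oxidation state 4 gives a d² configuration.
In an octahedral field the d² configuration is t₂g²e_g⁰ (only one arrangement possible), giving 2 unpaired electrons.

2 unpaired electrons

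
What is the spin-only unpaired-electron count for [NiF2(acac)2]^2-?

Ligand charges: each fluoride is −1; each acetylacetonate is −1. With an overall charge of −2 the nickel centre must be in the +2 oxidation state.
Group 10 minus oxidation state 2 gives a d⁸ configuration.
Counting donor atoms: 2×fluoride (monodentate) → 2 donors; 2×acetylacetonate (bidentate) → 4 donors. Coordination number = 6.
In an octahedral field the d⁸ configuration is t₂g⁶e_g² (only one arrangement possible), giving 2 unpaired electrons.

2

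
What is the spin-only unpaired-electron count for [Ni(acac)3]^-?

2 unpaired electrons

Summing ligand charges against the −1 overall charge gives an oxidation state of +2 for nickel.
Nickel is a group-10 element; Ni(II) is therefore d⁸.
Counting donor atoms: 3×acetylacetonate (bidentate) → 6 donors. Coordination number = 6.
In an octahedral field the d⁸ configuration is t₂g⁶e_g² (only one arrangement possible), giving 2 unpaired electrons.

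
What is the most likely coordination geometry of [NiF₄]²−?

Summing ligand charges against the −2 overall charge gives an oxidation state of +2 for nickel.
Ni sits in group 10, so the d-electron count is 10 − 2 = 8.
Coordination number: 4.
Fluoride is a weak-field ligand.
With weak-field ligands the CFSE gain from square planar is small, so a 3d d⁸ ion takes the sterically preferred tetrahedral geometry.

tetrahedral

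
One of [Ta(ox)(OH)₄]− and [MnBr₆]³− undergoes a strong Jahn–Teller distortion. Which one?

[Ta(ox)(OH)₄]−: Summing ligand charges against the −1 overall charge gives an oxidation state of +5 for tantalum. Group 5 minus oxidation state 5 gives a d⁰ configuration. The d⁰ configuration leaves the e_g set evenly filled (or empty) — no strong Jahn–Teller driving force.
[MnBr₆]³−: Each bromide is −1; balancing the −3 overall charge requires Mn(III). Manganese is a group-7 element; Mn(III) is therefore d⁴. Bromide is a weak-field ligand for a first-row metal, so the complex is high-spin. The t₂g³e_g¹ (high-spin) configuration has an unevenly filled e_g set; the Jahn–Teller theorem predicts a tetragonal distortion (typically axial elongation) to lift the degeneracy.

[MnBr₆]³−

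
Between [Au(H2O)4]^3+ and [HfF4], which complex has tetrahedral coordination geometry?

[HfF4]

For [Au(H2O)4]^3+: Water is neutral; balancing the +3 overall charge requires Au(III). Au sits in group 11, so the d-electron count is 11 − 3 = 8. A 5d d⁸ ion has a large crystal-field splitting; square planar leaves the high-energy d_{x²−y²} orbital empty and maximises CFSE. → square planar.
For [HfF4]: Each fluoride is −1; balancing the 0 overall charge requires Hf(IV). Group 4 minus oxidation state 4 gives a d⁰ configuration. A d⁰ ion has no crystal-field stabilisation preference between square planar and tetrahedral, so four ligands adopt the sterically favoured tetrahedral geometry. → tetrahedral.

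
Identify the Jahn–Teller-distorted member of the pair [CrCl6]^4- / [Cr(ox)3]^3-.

[CrCl6]^4-: Each chloride is −1; balancing the −4 overall charge requires Cr(II). Chromium is a group-6 element; Cr(II) is therefore d⁴. Chloride is a weak-field ligand for a first-row metal, so the complex is high-spin. The t₂g³e_g¹ (high-spin) configuration has an unevenly filled e_g set; the Jahn–Teller theorem predicts a tetragonal distortion (typically axial elongation) to lift the degeneracy.
[Cr(ox)3]^3-: Summing ligand charges against the −3 overall charge gives an oxidation state of +3 for chromium. Group 6 minus oxidation state 3 gives a d³ configuration. The d³ configuration leaves the e_g set evenly filled (or empty) — no strong Jahn–Teller driving force.

[CrCl6]^4-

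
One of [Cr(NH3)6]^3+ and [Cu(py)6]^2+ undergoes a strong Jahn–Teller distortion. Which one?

[Cr(NH3)6]^3+: Summing ligand charges against the +3 overall charge gives an oxidation state of +3 for chromium. Group 6 minus oxidation state 3 gives a d³ configuration. The d³ configuration leaves the e_g set evenly filled (or empty) — no strong Jahn–Teller driving force.
[Cu(py)6]^2+: Pyridine is neutral; balancing the +2 overall charge requires Cu(II). Cu sits in group 11, so the d-electron count is 11 − 2 = 9. The t₂g⁶e_g³ configuration has an unevenly filled e_g set; the Jahn–Teller theorem predicts a tetragonal distortion (typically axial elongation) to lift the degeneracy.

[Cu(py)6]^2+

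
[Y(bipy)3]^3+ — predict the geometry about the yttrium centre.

2,2′-bipyridine is neutral; balancing the +3 overall charge requires Y(III).
Y sits in group 3, so the d-electron count is 3 − 3 = 0.
Counting donor atoms: 3×2,2′-bipyridine (bidentate) → 6 donors. Coordination number = 6.
Six donors around a single metal centre give an octahedral coordination sphere.

octahedral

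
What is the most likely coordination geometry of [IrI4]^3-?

Each iodide is −1; balancing the −3 overall charge requires Ir(I).
Ir sits in group 9, so the d-electron count is 9 − 1 = 8.
With 4 monodentate ligands the coordination number is 4.
A 5d d⁸ ion has a large crystal-field splitting; square planar leaves the high-energy d_{x²−y²} orbital empty and maximises CFSE.

square planar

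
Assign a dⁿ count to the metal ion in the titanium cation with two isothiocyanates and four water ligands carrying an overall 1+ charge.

Each isothiocyanate is −1; water is neutral; balancing the +1 overall charge requires Ti(III).
Ti sits in group 4, so the d-electron count is 4 − 3 = 1.

d1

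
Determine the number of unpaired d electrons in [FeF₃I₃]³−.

Each fluoride is −1; each iodide is −1; balancing the −3 overall charge requires Fe(III).
Fe sits in group 8, so the d-electron count is 8 − 3 = 5.
The spin state decides the count: Fluoride and iodide are weak-field ligands for a first-row metal, so the complex is high-spin.
An octahedral high-spin d⁵ ion is t₂g³e_g², giving 5 unpaired electrons.

5 unpaired electrons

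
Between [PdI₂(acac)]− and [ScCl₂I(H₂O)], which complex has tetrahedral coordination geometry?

[ScCl₂I(H₂O)]

For [PdI₂(acac)]−: Each iodide is −1; each acetylacetonate is −1; balancing the −1 overall charge requires Pd(II). Group 10 minus oxidation state 2 gives a d⁸ configuration. A 4d d⁸ ion has a large crystal-field splitting; square planar leaves the high-energy d_{x²−y²} orbital empty and maximises CFSE. → square planar.
For [ScCl₂I(H₂O)]: Summing ligand charges against the 0 overall charge gives an oxidation state of +3 for scandium. Sc sits in group 3, so the d-electron count is 3 − 3 = 0. A d⁰ ion has no crystal-field stabilisation preference between square planar and tetrahedral, so four ligands adopt the sterically favoured tetrahedral geometry. → tetrahedral.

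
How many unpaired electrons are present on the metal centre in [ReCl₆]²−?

3 unpaired electrons

Ligand charges: each chloride is −1. With an overall charge of −2 the rhenium centre must be in the +4 oxidation state.
Rhenium is a group-7 element; Re(IV) is therefore d³.
In an octahedral field the d³ configuration is t₂g³e_g⁰ (only one arrangement possible), giving 3 unpaired electrons.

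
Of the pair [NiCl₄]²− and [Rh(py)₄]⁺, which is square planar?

For [NiCl₄]²−: Ligand charges: each chloride is −1. With an overall charge of −2 the nickel centre must be in the +2 oxidation state. Group 10 minus oxidation state 2 gives a d⁸ configuration. Chloride is a weak-field ligand. With weak-field ligands the CFSE gain from square planar is small, so a 3d d⁸ ion takes the sterically preferred tetrahedral geometry. → tetrahedral.
For [Rh(py)₄]⁺: Pyridine is neutral; balancing the +1 overall charge requires Rh(I). Rh sits in group 9, so the d-electron count is 9 − 1 = 8. A 4d d⁸ ion has a large crystal-field splitting; square planar leaves the high-energy d_{x²−y²} orbital empty and maximises CFSE. → square planar.

[Rh(py)₄]⁺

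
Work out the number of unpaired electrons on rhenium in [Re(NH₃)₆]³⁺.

2 unpaired electrons

Ligand charges: ammonia is neutral. With an overall charge of +3 the rhenium centre must be in the +3 oxidation state.
Group 7 minus oxidation state 3 gives a d⁴ configuration.
The spin state decides the count: a 5d ion has a large Δₒ and is invariably low-spin.
An octahedral low-spin d⁴ ion is t₂g⁴e_g⁰, giving 2 unpaired electrons.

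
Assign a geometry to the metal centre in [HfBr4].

tetrahedral

Ligand charges: each bromide is −1. With an overall charge of 0 the hafnium centre must be in the +4 oxidation state.
Hf sits in group 4, so the d-electron count is 4 − 4 = 0.
With 4 monodentate ligands the coordination number is 4.
A d⁰ ion has no crystal-field stabilisation preference between square planar and tetrahedral, so four ligands adopt the sterically favoured tetrahedral geometry.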